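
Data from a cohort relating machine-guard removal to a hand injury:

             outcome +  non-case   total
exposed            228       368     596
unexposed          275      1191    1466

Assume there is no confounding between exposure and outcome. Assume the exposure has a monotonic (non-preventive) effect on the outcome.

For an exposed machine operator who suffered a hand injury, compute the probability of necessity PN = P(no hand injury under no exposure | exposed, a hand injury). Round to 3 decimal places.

p₁ = P(outcome | exposed) = 228/596 = 0.38255
p₀ = P(outcome | unexposed) = 275/1466 = 0.18759
Under exogeneity and monotonicity, PN = (p₁ − p₀)/p₁.
PN = (0.38255 − 0.18759) / 0.38255 ≈ 0.5096

PN ≈ 0.510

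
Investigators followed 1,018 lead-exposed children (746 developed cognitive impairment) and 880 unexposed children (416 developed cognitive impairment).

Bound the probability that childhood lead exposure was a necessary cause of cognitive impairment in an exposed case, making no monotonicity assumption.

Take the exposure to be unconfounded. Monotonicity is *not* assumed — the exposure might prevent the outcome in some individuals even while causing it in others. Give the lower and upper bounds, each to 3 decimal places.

p₁ = P(outcome | exposed) = 746/1018 = 0.73281
p₀ = P(outcome | unexposed) = 416/880 = 0.47273
Under exogeneity alone the bounds on PN are max{0,(p₁−p₀)/p₁} ≤ PN ≤ min{1,(1−p₀)/p₁}.
  lower = (p₁ − p₀)/p₁ = 0.26008 / 0.73281 ≈ 0.3549
  upper = min{1, (1 − p₀)/p₁} = 0.52727 / 0.73281 ≈ 0.7195

0.355 ≤ PN ≤ 0.720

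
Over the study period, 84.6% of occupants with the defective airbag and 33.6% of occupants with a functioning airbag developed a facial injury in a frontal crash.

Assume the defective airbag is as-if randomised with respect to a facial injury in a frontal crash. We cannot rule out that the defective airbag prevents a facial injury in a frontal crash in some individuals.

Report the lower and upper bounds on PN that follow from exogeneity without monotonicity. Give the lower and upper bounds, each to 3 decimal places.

0.603 ≤ PN ≤ 0.785

p₁ = 0.846, p₀ = 0.336.
Under exogeneity alone the bounds on PN are max{0,(p₁−p₀)/p₁} ≤ PN ≤ min{1,(1−p₀)/p₁}.
  lower = (p₁ − p₀)/p₁ = 0.51 / 0.846 ≈ 0.6028
  upper = min{1, (1 − p₀)/p₁} = 0.664 / 0.846 ≈ 0.7849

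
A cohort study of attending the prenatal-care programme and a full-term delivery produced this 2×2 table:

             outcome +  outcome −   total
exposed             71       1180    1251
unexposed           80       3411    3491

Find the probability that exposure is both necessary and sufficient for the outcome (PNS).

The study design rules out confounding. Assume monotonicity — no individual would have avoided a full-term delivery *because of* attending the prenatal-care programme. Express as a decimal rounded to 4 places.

p₁ = P(outcome | exposed) = 71/1251 = 0.056755
p₀ = P(outcome | unexposed) = 80/3491 = 0.022916
Under exogeneity and monotonicity, PNS = p₁ − p₀.
PNS = 0.056755 − 0.022916 = 0.033839

PNS ≈ 0.0338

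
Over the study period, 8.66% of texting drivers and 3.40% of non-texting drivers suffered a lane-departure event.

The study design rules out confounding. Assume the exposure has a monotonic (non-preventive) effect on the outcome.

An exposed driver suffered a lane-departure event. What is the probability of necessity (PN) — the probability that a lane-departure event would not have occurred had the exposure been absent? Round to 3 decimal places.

p₁ = 0.0866, p₀ = 0.034.
Under exogeneity and monotonicity, PN = (p₁ − p₀) / p₁.
PN = (0.0866 − 0.034) / 0.0866 = 0.0526 / 0.0866 ≈ 0.6074

PN ≈ 0.607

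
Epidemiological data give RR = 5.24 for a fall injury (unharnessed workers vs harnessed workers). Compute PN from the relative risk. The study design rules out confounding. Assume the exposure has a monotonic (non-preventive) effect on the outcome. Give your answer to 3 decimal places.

Under exogeneity and monotonicity, PN = (RR − 1) / RR = 1 − 1/RR.
PN = (5.24 − 1) / 5.24 = 4.24 / 5.24 ≈ 0.8092

PN ≈ 0.809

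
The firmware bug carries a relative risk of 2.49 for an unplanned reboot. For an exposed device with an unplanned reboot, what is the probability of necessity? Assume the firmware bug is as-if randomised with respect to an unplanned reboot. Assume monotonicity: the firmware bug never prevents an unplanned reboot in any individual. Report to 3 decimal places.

Under exogeneity and monotonicity, PN = (RR − 1) / RR = 1 − 1/RR.
PN = (2.49 − 1) / 2.49 = 1.49 / 2.49 ≈ 0.5984

PN ≈ 0.598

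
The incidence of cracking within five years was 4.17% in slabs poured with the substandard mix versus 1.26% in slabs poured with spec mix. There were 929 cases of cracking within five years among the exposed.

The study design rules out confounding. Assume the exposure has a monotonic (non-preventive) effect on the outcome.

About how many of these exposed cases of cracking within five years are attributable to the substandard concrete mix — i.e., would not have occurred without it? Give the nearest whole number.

p₁ = 0.0417, p₀ = 0.0126.
PN = (p₁ − p₀)/p₁ = (0.0417 − 0.0126) / 0.0417 ≈ 0.69784.
Attributable cases ≈ PN × (exposed cases) = 0.69784 × 929 ≈ 648.29.

about 648 cases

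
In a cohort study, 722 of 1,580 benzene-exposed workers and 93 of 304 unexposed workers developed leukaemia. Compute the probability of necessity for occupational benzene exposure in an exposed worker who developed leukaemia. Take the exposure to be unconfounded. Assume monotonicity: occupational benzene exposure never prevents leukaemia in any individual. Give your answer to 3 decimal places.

p₁ = P(outcome | exposed) = 722/1580 = 0.45696
p₀ = P(outcome | unexposed) = 93/304 = 0.30592
Under exogeneity and monotonicity, PN = (p₁ − p₀) / p₁.
PN = (0.45696 − 0.30592) / 0.45696 = 0.15104 / 0.45696 ≈ 0.3305

PN ≈ 0.331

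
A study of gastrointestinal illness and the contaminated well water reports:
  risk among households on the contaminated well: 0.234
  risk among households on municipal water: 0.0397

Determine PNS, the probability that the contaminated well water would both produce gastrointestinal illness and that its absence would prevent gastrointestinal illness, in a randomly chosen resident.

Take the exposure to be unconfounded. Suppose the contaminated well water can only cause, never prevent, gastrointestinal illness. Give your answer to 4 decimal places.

PNS ≈ 0.1943

Let p₁ = 0.234, p₀ = 0.0397.
Under exogeneity and monotonicity, PNS = p₁ − p₀.
PNS = 0.234 − 0.0397 = 0.1943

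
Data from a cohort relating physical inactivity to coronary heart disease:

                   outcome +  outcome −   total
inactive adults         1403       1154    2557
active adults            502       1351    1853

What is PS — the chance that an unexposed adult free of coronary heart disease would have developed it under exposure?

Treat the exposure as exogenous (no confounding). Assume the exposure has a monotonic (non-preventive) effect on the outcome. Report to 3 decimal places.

p₁ = P(outcome | exposed) = 1403/2557 = 0.54869
p₀ = P(outcome | unexposed) = 502/1853 = 0.27091
Under exogeneity and monotonicity, PS = (p₁ − p₀)/(1 − p₀).
PS = (0.54869 − 0.27091) / 0.72909 ≈ 0.3810

PS ≈ 0.381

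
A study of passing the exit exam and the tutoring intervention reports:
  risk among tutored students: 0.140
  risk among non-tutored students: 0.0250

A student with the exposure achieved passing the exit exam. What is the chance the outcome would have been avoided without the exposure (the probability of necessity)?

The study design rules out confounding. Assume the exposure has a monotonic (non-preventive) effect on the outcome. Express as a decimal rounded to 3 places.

PN ≈ 0.821

Let p₁ = 0.14, p₀ = 0.025.
Under exogeneity and monotonicity, PN = (p₁ − p₀) / p₁.
PN = (0.14 − 0.025) / 0.14 = 0.115 / 0.14 ≈ 0.8214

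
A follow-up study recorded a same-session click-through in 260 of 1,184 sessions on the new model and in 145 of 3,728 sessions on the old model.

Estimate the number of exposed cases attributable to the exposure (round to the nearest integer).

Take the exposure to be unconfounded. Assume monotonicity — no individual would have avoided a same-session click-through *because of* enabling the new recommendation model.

about 214 cases

p₁ = P(outcome | exposed) = 260/1184 = 0.21959
p₀ = P(outcome | unexposed) = 145/3728 = 0.038895
PN = (p₁ − p₀)/p₁ = (0.21959 − 0.038895) / 0.21959 ≈ 0.82288.
Attributable cases ≈ PN × (exposed cases) = 0.82288 × 260 ≈ 213.95.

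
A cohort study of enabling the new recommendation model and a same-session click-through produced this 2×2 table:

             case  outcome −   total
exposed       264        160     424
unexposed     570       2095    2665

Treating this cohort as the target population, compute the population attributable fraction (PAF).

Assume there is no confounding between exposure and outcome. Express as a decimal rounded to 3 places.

PAF ≈ 0.208

p₁ = P(outcome | exposed) = 264/424 = 0.62264
p₀ = P(outcome | unexposed) = 570/2665 = 0.21388
Exposure prevalence π = 424/3089 = 0.13726; overall risk P(Y=1) = 0.26999.
Under exogeneity, PAF = [P(Y=1) − p₀]/P(Y=1).
PAF = (0.26999 − 0.21388) / 0.26999 ≈ 0.2078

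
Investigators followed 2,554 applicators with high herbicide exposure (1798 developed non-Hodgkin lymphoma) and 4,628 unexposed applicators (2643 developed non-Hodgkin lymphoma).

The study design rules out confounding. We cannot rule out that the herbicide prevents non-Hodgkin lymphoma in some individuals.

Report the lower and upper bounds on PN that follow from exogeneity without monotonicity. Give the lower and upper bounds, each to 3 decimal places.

0.189 ≤ PN ≤ 0.609

p₁ = P(outcome | exposed) = 1798/2554 = 0.70399
p₀ = P(outcome | unexposed) = 2643/4628 = 0.57109
Under exogeneity alone the bounds on PN are max{0,(p₁−p₀)/p₁} ≤ PN ≤ min{1,(1−p₀)/p₁}.
  lower = (p₁ − p₀)/p₁ = 0.1329 / 0.70399 ≈ 0.1888
  upper = min{1, (1 − p₀)/p₁} = 0.42891 / 0.70399 ≈ 0.6093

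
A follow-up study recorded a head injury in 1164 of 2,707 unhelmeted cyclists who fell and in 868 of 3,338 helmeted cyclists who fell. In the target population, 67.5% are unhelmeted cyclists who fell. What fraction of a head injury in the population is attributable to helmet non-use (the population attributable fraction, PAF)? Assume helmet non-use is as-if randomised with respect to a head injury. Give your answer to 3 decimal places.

p₁ = P(outcome | exposed) = 1164/2707 = 0.43
p₀ = P(outcome | unexposed) = 868/3338 = 0.26004
Overall risk P(Y=1) = π·p₁ + (1−π)·p₀ = 0.675×0.43 + 0.325×0.26004 = 0.37476.
Under exogeneity, PAF = [P(Y=1) − p₀] / P(Y=1).
PAF = (0.37476 − 0.26004) / 0.37476 ≈ 0.3061

PAF ≈ 0.306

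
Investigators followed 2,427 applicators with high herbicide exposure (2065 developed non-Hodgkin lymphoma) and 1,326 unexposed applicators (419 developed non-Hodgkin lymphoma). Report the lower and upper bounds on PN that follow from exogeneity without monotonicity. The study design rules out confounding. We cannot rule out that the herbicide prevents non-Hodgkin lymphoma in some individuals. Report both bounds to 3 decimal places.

0.629 ≤ PN ≤ 0.804

p₁ = P(outcome | exposed) = 2065/2427 = 0.85084
p₀ = P(outcome | unexposed) = 419/1326 = 0.31599
Under exogeneity alone the bounds on PN are max{0,(p₁−p₀)/p₁} ≤ PN ≤ min{1,(1−p₀)/p₁}.
  lower = (p₁ − p₀)/p₁ = 0.53486 / 0.85084 ≈ 0.6286
  upper = min{1, (1 − p₀)/p₁} = 0.68401 / 0.85084 ≈ 0.8039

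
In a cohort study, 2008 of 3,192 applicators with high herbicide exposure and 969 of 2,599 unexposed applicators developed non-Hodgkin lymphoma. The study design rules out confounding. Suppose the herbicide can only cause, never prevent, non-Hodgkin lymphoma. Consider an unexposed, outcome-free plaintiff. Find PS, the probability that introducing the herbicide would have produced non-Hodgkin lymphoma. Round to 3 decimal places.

PS ≈ 0.409

p₁ = P(outcome | exposed) = 2008/3192 = 0.62907
p₀ = P(outcome | unexposed) = 969/2599 = 0.37284
Under exogeneity and monotonicity, PS = (p₁ − p₀) / (1 − p₀).
PS = (0.62907 − 0.37284) / (1 − 0.37284) = 0.25624 / 0.62716 ≈ 0.4086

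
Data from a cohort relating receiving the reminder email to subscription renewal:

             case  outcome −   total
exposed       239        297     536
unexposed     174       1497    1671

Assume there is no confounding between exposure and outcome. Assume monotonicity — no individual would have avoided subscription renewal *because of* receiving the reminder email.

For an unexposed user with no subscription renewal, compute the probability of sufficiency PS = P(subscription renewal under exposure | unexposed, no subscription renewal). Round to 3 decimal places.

PS ≈ 0.381

p₁ = P(outcome | exposed) = 239/536 = 0.4459
p₀ = P(outcome | unexposed) = 174/1671 = 0.10413
Under exogeneity and monotonicity, PS = (p₁ − p₀)/(1 − p₀).
PS = (0.4459 − 0.10413) / 0.89587 ≈ 0.3815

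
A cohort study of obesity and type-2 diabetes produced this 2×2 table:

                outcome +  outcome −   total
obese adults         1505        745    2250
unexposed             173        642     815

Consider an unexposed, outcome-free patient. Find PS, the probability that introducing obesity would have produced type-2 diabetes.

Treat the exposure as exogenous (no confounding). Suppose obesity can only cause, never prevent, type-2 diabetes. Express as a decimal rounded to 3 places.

p₁ = P(outcome | exposed) = 1505/2250 = 0.66889
p₀ = P(outcome | unexposed) = 173/815 = 0.21227
Under exogeneity and monotonicity, PS = (p₁ − p₀) / (1 − p₀).
PS = (0.66889 − 0.21227) / (1 − 0.21227) = 0.45662 / 0.78773 ≈ 0.5797

PS ≈ 0.580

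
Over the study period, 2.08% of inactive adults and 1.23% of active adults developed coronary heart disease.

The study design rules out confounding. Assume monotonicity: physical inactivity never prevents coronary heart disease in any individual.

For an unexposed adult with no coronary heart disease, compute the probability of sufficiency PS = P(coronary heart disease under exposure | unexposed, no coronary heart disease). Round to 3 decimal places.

p₁ = 0.0208, p₀ = 0.0123.
Under exogeneity and monotonicity, PS = (p₁ − p₀) / (1 − p₀).
PS = (0.0208 − 0.0123) / (1 − 0.0123) = 0.0085 / 0.9877 ≈ 0.0086

PS ≈ 0.009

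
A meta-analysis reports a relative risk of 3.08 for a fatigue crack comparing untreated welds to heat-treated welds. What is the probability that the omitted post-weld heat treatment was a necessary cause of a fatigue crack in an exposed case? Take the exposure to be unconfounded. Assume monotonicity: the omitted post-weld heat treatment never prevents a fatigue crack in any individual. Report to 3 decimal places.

PN ≈ 0.675

Under exogeneity and monotonicity, PN = (RR − 1) / RR = 1 − 1/RR.
PN = (3.08 − 1) / 3.08 = 2.08 / 3.08 ≈ 0.6753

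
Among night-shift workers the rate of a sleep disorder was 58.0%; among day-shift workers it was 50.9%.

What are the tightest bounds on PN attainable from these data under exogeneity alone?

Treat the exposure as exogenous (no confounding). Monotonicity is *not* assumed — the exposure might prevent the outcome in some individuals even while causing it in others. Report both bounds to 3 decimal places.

0.122 ≤ PN ≤ 0.847

p₁ = 0.58, p₀ = 0.509.
Under exogeneity alone the bounds on PN are max{0,(p₁−p₀)/p₁} ≤ PN ≤ min{1,(1−p₀)/p₁}.
  lower = (p₁ − p₀)/p₁ = 0.071 / 0.58 ≈ 0.1224
  upper = min{1, (1 − p₀)/p₁} = 0.491 / 0.58 ≈ 0.8466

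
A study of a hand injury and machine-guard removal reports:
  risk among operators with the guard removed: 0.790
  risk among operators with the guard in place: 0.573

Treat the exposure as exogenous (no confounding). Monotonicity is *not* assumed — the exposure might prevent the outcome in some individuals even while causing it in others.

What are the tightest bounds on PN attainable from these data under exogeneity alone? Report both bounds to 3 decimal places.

Let p₁ = 0.79, p₀ = 0.573.
Under exogeneity alone the bounds on PN are max{0,(p₁−p₀)/p₁} ≤ PN ≤ min{1,(1−p₀)/p₁}.
  lower = (p₁ − p₀)/p₁ = 0.217 / 0.79 ≈ 0.2747
  upper = min{1, (1 − p₀)/p₁} = 0.427 / 0.79 ≈ 0.5405

0.275 ≤ PN ≤ 0.541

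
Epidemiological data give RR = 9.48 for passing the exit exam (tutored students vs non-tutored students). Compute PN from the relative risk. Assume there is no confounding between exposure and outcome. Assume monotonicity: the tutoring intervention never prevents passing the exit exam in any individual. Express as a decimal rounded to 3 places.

Under exogeneity and monotonicity, PN = (RR − 1) / RR = 1 − 1/RR.
PN = (9.48 − 1) / 9.48 = 8.48 / 9.48 ≈ 0.8945

PN ≈ 0.895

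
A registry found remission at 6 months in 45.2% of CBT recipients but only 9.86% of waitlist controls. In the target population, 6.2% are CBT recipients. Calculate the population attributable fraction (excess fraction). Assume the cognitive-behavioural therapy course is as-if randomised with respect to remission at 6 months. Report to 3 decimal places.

PAF ≈ 0.182

p₁ = 0.452, p₀ = 0.0986.
Overall risk P(Y=1) = π·p₁ + (1−π)·p₀ = 0.062×0.452 + 0.938×0.0986 = 0.12051.
Under exogeneity, PAF = [P(Y=1) − p₀] / P(Y=1).
PAF = (0.12051 − 0.0986) / 0.12051 ≈ 0.1818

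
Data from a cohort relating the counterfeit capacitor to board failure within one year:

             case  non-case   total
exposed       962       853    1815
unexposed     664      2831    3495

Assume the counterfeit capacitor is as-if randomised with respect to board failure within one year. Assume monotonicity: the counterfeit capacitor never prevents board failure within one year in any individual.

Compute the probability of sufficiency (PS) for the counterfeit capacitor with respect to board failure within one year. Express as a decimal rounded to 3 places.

p₁ = P(outcome | exposed) = 962/1815 = 0.53003
p₀ = P(outcome | unexposed) = 664/3495 = 0.18999
Under exogeneity and monotonicity, PS = (p₁ − p₀) / (1 − p₀).
PS = (0.53003 − 0.18999) / (1 − 0.18999) = 0.34004 / 0.81001 ≈ 0.4198

PS ≈ 0.420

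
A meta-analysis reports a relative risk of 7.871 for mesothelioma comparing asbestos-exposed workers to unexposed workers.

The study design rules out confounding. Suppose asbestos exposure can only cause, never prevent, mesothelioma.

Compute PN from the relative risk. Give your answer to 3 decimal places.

Under exogeneity and monotonicity, PN = (RR − 1) / RR = 1 − 1/RR.
PN = (7.871 − 1) / 7.871 = 6.871 / 7.871 ≈ 0.8730

PN ≈ 0.873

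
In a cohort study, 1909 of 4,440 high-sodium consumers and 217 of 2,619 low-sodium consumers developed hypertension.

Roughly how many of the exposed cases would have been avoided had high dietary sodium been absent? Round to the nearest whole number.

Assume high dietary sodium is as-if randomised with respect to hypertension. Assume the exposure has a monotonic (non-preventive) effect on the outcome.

p₁ = P(outcome | exposed) = 1909/4440 = 0.42995
p₀ = P(outcome | unexposed) = 217/2619 = 0.082856
PN = (p₁ − p₀)/p₁ = (0.42995 − 0.082856) / 0.42995 ≈ 0.80729.
Attributable cases ≈ PN × (exposed cases) = 0.80729 × 1909 ≈ 1541.12.

about 1541 cases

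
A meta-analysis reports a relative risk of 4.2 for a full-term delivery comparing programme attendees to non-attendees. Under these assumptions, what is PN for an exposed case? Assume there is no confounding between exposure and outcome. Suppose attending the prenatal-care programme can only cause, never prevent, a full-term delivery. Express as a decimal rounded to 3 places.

Under exogeneity and monotonicity, PN = (RR − 1) / RR = 1 − 1/RR.
PN = (4.2 − 1) / 4.2 = 3.2 / 4.2 ≈ 0.7619

PN ≈ 0.762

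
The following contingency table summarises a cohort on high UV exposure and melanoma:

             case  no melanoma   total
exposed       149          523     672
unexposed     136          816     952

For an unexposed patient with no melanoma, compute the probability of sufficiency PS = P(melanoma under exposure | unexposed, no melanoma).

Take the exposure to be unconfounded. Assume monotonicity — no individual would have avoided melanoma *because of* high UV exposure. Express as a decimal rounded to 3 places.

PS ≈ 0.092

p₁ = P(outcome | exposed) = 149/672 = 0.22173
p₀ = P(outcome | unexposed) = 136/952 = 0.14286
Under exogeneity and monotonicity, PS = (p₁ − p₀)/(1 − p₀).
PS = (0.22173 − 0.14286) / 0.85714 ≈ 0.0920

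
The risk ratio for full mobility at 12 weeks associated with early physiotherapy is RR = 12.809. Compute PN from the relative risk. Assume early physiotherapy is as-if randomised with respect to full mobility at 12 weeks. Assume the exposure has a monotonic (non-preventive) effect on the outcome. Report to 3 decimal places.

Under exogeneity and monotonicity, PN = (RR − 1) / RR = 1 − 1/RR.
PN = (12.809 − 1) / 12.809 = 11.81 / 12.809 ≈ 0.9219

PN ≈ 0.922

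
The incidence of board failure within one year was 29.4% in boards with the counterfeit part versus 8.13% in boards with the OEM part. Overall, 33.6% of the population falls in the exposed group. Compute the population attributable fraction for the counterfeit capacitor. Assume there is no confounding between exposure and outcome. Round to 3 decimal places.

PAF ≈ 0.468

p₁ = 0.294, p₀ = 0.0813.
Overall risk P(Y=1) = π·p₁ + (1−π)·p₀ = 0.336×0.294 + 0.664×0.0813 = 0.15277.
Under exogeneity, PAF = [P(Y=1) − p₀] / P(Y=1).
PAF = (0.15277 − 0.0813) / 0.15277 ≈ 0.4678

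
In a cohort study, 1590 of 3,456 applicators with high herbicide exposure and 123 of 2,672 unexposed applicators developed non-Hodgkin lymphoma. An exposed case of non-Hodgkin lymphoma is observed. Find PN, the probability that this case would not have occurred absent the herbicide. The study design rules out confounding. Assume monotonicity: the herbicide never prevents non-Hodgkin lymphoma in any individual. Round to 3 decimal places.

p₁ = P(outcome | exposed) = 1590/3456 = 0.46007
p₀ = P(outcome | unexposed) = 123/2672 = 0.046033
Under exogeneity and monotonicity, PN = (p₁ − p₀) / p₁.
PN = (0.46007 − 0.046033) / 0.46007 = 0.41404 / 0.46007 ≈ 0.8999

PN ≈ 0.900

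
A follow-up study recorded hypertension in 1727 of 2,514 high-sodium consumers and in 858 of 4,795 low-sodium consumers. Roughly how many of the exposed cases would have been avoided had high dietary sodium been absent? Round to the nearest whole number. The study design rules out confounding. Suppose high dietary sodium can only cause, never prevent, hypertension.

p₁ = P(outcome | exposed) = 1727/2514 = 0.68695
p₀ = P(outcome | unexposed) = 858/4795 = 0.17894
PN = (p₁ − p₀)/p₁ = (0.68695 − 0.17894) / 0.68695 ≈ 0.73952.
Attributable cases ≈ PN × (exposed cases) = 0.73952 × 1727 ≈ 1277.15.

about 1277 cases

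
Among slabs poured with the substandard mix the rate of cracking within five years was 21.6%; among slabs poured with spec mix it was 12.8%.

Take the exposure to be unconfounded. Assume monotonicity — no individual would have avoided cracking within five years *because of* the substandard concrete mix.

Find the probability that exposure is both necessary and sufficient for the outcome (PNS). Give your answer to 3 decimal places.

p₁ = 0.216, p₀ = 0.128.
Under exogeneity and monotonicity, PNS = p₁ − p₀.
PNS = 0.216 − 0.128 = 0.088

PNS ≈ 0.088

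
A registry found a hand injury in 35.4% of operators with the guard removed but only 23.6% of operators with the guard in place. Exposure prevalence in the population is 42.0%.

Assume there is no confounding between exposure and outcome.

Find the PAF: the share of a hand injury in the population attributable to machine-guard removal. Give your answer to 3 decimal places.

p₁ = 0.354, p₀ = 0.236.
Overall risk P(Y=1) = π·p₁ + (1−π)·p₀ = 0.42×0.354 + 0.58×0.236 = 0.28556.
Under exogeneity, PAF = [P(Y=1) − p₀] / P(Y=1).
PAF = (0.28556 − 0.236) / 0.28556 ≈ 0.1736

PAF ≈ 0.174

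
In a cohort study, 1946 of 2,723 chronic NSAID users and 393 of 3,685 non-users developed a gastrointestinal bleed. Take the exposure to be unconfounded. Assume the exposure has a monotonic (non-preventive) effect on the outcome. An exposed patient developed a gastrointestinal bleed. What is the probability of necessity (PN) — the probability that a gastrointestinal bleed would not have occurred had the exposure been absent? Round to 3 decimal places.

p₁ = P(outcome | exposed) = 1946/2723 = 0.71465
p₀ = P(outcome | unexposed) = 393/3685 = 0.10665
Under exogeneity and monotonicity, PN = (p₁ − p₀) / p₁.
PN = (0.71465 − 0.10665) / 0.71465 = 0.608 / 0.71465 ≈ 0.8508

PN ≈ 0.851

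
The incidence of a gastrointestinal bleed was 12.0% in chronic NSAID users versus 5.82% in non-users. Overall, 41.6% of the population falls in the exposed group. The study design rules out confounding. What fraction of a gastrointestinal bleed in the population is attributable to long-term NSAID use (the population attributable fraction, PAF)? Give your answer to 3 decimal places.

PAF ≈ 0.306

p₁ = 0.12, p₀ = 0.0582.
Overall risk P(Y=1) = π·p₁ + (1−π)·p₀ = 0.416×0.12 + 0.584×0.0582 = 0.083909.
Under exogeneity, PAF = [P(Y=1) − p₀] / P(Y=1).
PAF = (0.083909 − 0.0582) / 0.083909 ≈ 0.3064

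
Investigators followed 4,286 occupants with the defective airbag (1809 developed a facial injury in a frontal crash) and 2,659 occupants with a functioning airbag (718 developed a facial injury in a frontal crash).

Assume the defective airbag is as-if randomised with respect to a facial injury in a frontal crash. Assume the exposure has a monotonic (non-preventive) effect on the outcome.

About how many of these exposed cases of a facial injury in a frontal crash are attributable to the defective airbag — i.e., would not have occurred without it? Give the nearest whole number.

about 652 cases

p₁ = P(outcome | exposed) = 1809/4286 = 0.42207
p₀ = P(outcome | unexposed) = 718/2659 = 0.27003
PN = (p₁ − p₀)/p₁ = (0.42207 − 0.27003) / 0.42207 ≈ 0.36024.
Attributable cases ≈ PN × (exposed cases) = 0.36024 × 1809 ≈ 651.67.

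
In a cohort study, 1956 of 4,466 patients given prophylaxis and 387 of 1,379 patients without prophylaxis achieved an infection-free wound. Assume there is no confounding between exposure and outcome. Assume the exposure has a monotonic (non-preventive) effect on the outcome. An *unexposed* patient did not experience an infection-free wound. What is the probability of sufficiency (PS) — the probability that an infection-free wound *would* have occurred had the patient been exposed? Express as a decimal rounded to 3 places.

p₁ = P(outcome | exposed) = 1956/4466 = 0.43798
p₀ = P(outcome | unexposed) = 387/1379 = 0.28064
Under exogeneity and monotonicity, PS = (p₁ − p₀) / (1 − p₀).
PS = (0.43798 − 0.28064) / (1 − 0.28064) = 0.15734 / 0.71936 ≈ 0.2187

PS ≈ 0.219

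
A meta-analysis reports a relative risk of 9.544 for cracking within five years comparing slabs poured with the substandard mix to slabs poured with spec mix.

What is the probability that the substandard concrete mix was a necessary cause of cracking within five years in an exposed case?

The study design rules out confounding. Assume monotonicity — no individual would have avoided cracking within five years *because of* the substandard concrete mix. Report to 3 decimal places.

PN ≈ 0.895

Under exogeneity and monotonicity, PN = (RR − 1) / RR = 1 − 1/RR.
PN = (9.544 − 1) / 9.544 = 8.544 / 9.544 ≈ 0.8952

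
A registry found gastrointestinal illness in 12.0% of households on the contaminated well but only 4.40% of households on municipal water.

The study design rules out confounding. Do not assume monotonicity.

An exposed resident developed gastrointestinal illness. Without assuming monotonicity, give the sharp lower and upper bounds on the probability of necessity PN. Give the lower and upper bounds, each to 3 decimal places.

p₁ = 0.12, p₀ = 0.044.
Under exogeneity alone the bounds on PN are max{0,(p₁−p₀)/p₁} ≤ PN ≤ min{1,(1−p₀)/p₁}.
  lower = (p₁ − p₀)/p₁ = 0.076 / 0.12 ≈ 0.6333
  upper = min{1, (1 − p₀)/p₁} = 0.956 / 0.12 ≈ 7.9667 → capped at 1

0.633 ≤ PN ≤ 1.000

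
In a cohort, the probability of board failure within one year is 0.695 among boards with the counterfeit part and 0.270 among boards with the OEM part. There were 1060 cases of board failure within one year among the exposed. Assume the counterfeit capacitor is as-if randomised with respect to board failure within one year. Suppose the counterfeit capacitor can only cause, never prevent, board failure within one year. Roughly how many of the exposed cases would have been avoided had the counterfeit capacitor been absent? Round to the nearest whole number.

Let p₁ = 0.695, p₀ = 0.27.
PN = (p₁ − p₀)/p₁ = (0.695 − 0.27) / 0.695 ≈ 0.61151.
Attributable cases ≈ PN × (exposed cases) = 0.61151 × 1060 ≈ 648.20.

about 648 cases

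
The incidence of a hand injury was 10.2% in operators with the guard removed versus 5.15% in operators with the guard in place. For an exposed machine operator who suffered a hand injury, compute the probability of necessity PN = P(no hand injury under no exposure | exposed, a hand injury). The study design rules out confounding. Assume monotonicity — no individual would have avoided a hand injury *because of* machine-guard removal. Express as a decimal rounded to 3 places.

p₁ = 0.102, p₀ = 0.0515.
Under exogeneity and monotonicity, PN = (p₁ − p₀) / p₁.
PN = (0.102 − 0.0515) / 0.102 = 0.0505 / 0.102 ≈ 0.4951

PN ≈ 0.495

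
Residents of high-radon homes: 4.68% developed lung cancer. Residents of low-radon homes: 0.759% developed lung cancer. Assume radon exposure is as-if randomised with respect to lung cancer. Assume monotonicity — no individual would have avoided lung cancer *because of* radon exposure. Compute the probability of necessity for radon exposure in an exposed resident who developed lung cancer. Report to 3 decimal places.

p₁ = 0.0468, p₀ = 0.00759.
Under exogeneity and monotonicity, PN = (p₁ − p₀) / p₁.
PN = (0.0468 − 0.00759) / 0.0468 = 0.03921 / 0.0468 ≈ 0.8378

PN ≈ 0.838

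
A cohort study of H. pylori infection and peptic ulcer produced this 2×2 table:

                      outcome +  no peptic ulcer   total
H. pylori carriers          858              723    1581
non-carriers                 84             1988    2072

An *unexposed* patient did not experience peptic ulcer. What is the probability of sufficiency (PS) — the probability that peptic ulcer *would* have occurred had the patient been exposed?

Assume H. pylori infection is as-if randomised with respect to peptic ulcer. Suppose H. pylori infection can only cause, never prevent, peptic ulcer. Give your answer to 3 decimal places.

p₁ = P(outcome | exposed) = 858/1581 = 0.54269
p₀ = P(outcome | unexposed) = 84/2072 = 0.040541
Under exogeneity and monotonicity, PS = (p₁ − p₀)/(1 − p₀).
PS = (0.54269 − 0.040541) / 0.95946 ≈ 0.5234

PS ≈ 0.523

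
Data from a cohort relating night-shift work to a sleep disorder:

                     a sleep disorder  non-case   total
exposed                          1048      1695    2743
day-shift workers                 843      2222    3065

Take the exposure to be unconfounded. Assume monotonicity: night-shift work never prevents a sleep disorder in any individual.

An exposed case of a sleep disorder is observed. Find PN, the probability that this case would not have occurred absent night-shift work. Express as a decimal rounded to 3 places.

PN ≈ 0.280

p₁ = P(outcome | exposed) = 1048/2743 = 0.38206
p₀ = P(outcome | unexposed) = 843/3065 = 0.27504
Under exogeneity and monotonicity, PN = (p₁ − p₀) / p₁.
PN = (0.38206 − 0.27504) / 0.38206 = 0.10702 / 0.38206 ≈ 0.2801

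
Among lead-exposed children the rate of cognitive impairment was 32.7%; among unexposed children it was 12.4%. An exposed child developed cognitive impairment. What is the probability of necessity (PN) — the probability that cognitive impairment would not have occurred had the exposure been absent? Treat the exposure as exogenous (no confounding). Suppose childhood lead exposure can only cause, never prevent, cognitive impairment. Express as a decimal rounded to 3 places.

PN ≈ 0.621

p₁ = 0.327, p₀ = 0.124.
Under exogeneity and monotonicity, PN = (p₁ − p₀) / p₁.
PN = (0.327 − 0.124) / 0.327 = 0.203 / 0.327 ≈ 0.6208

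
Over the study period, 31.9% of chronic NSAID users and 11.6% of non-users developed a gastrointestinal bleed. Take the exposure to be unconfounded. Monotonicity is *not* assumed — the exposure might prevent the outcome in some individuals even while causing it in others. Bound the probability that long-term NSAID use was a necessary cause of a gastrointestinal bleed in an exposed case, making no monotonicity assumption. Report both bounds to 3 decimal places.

0.636 ≤ PN ≤ 1.000

p₁ = 0.319, p₀ = 0.116.
Under exogeneity alone the bounds on PN are max{0,(p₁−p₀)/p₁} ≤ PN ≤ min{1,(1−p₀)/p₁}.
  lower = (p₁ − p₀)/p₁ = 0.203 / 0.319 ≈ 0.6364
  upper = min{1, (1 − p₀)/p₁} = 0.884 / 0.319 ≈ 2.7712 → capped at 1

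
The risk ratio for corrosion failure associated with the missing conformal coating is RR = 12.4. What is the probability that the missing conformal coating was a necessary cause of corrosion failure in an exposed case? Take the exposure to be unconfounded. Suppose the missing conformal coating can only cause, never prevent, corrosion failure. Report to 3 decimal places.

PN ≈ 0.919

Under exogeneity and monotonicity, PN = (RR − 1) / RR = 1 − 1/RR.
PN = (12.4 − 1) / 12.4 = 11.4 / 12.4 ≈ 0.9194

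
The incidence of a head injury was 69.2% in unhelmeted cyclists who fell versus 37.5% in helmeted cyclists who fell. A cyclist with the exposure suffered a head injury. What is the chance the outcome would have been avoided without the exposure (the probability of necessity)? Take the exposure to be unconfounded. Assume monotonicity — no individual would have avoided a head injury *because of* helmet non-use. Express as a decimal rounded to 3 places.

PN ≈ 0.458

p₁ = 0.692, p₀ = 0.375.
Under exogeneity and monotonicity, PN = (p₁ − p₀) / p₁.
PN = (0.692 − 0.375) / 0.692 = 0.317 / 0.692 ≈ 0.4581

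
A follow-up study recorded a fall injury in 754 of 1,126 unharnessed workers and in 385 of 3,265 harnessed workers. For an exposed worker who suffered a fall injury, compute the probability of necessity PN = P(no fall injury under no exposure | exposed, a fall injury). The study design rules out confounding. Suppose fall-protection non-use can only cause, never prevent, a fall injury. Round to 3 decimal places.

PN ≈ 0.824

p₁ = P(outcome | exposed) = 754/1126 = 0.66963
p₀ = P(outcome | unexposed) = 385/3265 = 0.11792
Under exogeneity and monotonicity, PN = (p₁ − p₀) / p₁.
PN = (0.66963 − 0.11792) / 0.66963 = 0.55171 / 0.66963 ≈ 0.8239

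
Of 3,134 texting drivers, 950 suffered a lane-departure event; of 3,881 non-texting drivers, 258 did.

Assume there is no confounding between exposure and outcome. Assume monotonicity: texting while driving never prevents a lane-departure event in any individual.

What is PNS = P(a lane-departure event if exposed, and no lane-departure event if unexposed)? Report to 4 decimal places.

PNS ≈ 0.2366

p₁ = P(outcome | exposed) = 950/3134 = 0.30313
p₀ = P(outcome | unexposed) = 258/3881 = 0.066478
Under exogeneity and monotonicity, PNS = p₁ − p₀.
PNS = 0.30313 − 0.066478 = 0.23665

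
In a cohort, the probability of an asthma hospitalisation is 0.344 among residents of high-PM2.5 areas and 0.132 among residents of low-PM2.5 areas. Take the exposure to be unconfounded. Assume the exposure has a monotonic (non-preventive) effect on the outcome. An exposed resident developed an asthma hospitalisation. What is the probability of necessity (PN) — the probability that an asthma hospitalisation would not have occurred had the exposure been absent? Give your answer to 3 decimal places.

Let p₁ = 0.344, p₀ = 0.132.
Under exogeneity and monotonicity, PN = (p₁ − p₀) / p₁.
PN = (0.344 − 0.132) / 0.344 = 0.212 / 0.344 ≈ 0.6163

PN ≈ 0.616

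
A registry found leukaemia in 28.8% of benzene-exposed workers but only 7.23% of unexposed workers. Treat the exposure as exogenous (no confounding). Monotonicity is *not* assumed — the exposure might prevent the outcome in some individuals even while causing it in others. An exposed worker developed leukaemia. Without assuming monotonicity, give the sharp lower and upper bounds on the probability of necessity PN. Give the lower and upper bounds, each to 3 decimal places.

p₁ = 0.288, p₀ = 0.0723.
Under exogeneity alone the bounds on PN are max{0,(p₁−p₀)/p₁} ≤ PN ≤ min{1,(1−p₀)/p₁}.
  lower = (p₁ − p₀)/p₁ = 0.2157 / 0.288 ≈ 0.7490
  upper = min{1, (1 − p₀)/p₁} = 0.9277 / 0.288 ≈ 3.2212 → capped at 1

0.749 ≤ PN ≤ 1.000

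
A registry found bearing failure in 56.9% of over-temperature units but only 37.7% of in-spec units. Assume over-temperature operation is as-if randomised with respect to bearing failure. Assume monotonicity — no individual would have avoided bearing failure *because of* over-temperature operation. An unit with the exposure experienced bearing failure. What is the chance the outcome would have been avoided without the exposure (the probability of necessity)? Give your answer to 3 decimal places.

PN ≈ 0.337

p₁ = 0.569, p₀ = 0.377.
Under exogeneity and monotonicity, PN = (p₁ − p₀) / p₁.
PN = (0.569 − 0.377) / 0.569 = 0.192 / 0.569 ≈ 0.3374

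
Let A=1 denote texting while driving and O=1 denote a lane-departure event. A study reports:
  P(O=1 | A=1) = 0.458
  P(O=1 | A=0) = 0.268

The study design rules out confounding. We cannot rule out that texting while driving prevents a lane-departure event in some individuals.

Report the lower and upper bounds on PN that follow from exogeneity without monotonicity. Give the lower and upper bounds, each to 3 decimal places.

0.415 ≤ PN ≤ 1.000

Let p₁ = 0.458, p₀ = 0.268.
Under exogeneity alone the bounds on PN are max{0,(p₁−p₀)/p₁} ≤ PN ≤ min{1,(1−p₀)/p₁}.
  lower = (p₁ − p₀)/p₁ = 0.19 / 0.458 ≈ 0.4148
  upper = min{1, (1 − p₀)/p₁} = 0.732 / 0.458 ≈ 1.5983 → capped at 1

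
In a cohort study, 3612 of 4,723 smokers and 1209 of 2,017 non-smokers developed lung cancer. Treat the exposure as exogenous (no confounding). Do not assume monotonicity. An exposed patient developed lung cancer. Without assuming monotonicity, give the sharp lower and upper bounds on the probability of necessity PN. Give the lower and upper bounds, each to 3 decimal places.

p₁ = P(outcome | exposed) = 3612/4723 = 0.76477
p₀ = P(outcome | unexposed) = 1209/2017 = 0.59941
Under exogeneity alone the bounds on PN are max{0,(p₁−p₀)/p₁} ≤ PN ≤ min{1,(1−p₀)/p₁}.
  lower = (p₁ − p₀)/p₁ = 0.16536 / 0.76477 ≈ 0.2162
  upper = min{1, (1 − p₀)/p₁} = 0.40059 / 0.76477 ≈ 0.5238

0.216 ≤ PN ≤ 0.524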